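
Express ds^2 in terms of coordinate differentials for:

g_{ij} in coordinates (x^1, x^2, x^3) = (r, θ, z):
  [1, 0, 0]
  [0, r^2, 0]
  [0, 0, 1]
ds^2 = g_{ij} dx^i dx^j; only the non-zero components contribute.
ds^2 = dr^2 + r^2 dθ^2 + dz^2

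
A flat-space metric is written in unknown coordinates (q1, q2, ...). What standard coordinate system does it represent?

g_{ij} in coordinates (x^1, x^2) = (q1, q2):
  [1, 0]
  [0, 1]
All components are constant and the metric is the identity, i.e. orthonormal rectilinear coordinates.
Cartesian (2D) coordinates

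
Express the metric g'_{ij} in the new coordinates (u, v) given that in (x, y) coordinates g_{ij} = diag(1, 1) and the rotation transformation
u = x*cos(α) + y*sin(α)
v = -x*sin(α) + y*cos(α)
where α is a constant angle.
Invert the transformation: x = u*cos(α) - v*sin(α), y = u*sin(α) + v*cos(α)
g'_{ij} = (∂x^k/∂x'^i)(∂x^l/∂x'^j) g_{kl}; with g_{kl} = δ_{kl} this is Σ_k (∂x^k/∂x'^i)(∂x^k/∂x'^j).
Jacobian: ∂x/∂u = cos(α), ∂x/∂v = -sin(α), ∂y/∂u = sin(α), ∂y/∂v = cos(α)
g'_{uu} = (cos(α))(cos(α)) + (sin(α))(sin(α)) = 1
g'_{uv} = (cos(α))(-sin(α)) + (sin(α))(cos(α)) = 0
g'_{vv} = (-sin(α))(-sin(α)) + (cos(α))(cos(α)) = 1
g'_{ij} = diag(1, 1)
The Euclidean metric is invariant under rotations.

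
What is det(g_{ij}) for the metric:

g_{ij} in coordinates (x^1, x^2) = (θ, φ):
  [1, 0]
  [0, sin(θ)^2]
For a 2×2 metric: det(g) = g_{11}·g_{22} - g_{12}·g_{21}
= (1)·(sin(θ)^2) - (0)·(0)
= sin(θ)^2 - 0
det(g) = sin(θ)^2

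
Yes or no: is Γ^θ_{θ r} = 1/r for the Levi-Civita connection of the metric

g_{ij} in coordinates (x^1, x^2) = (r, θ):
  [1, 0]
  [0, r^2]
Γ^θ_{θ r} = (1/2) g^{θθ} (∂_θ g_{θr} + ∂_r g_{θθ} - ∂_θ g_{θr}) = (1/2)(1/r^2)((0) + (2*r) - (0)) = 1/r
This equals the proposed value 1/r.
Yes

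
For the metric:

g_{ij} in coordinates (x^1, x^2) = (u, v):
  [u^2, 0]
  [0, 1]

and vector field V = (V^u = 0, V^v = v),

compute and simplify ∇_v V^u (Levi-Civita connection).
Non-zero Christoffel symbols:
Γ^u_{u u} = 1/u
∇_v V^u = ∂_v V^u + Γ^u_{v j} V^j
  = (0) + (0)(0) + (0)(v)
  = 0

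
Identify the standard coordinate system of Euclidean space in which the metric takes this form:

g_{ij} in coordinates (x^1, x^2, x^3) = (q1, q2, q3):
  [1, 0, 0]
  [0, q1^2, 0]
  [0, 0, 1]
The line element ds^2 = dq1^2 + q1^2 dq2^2 + dq3^2 is dr^2 + r^2 dθ^2 + dz^2 with q1 = r, q2 = θ, q3 = z.
cylindrical coordinates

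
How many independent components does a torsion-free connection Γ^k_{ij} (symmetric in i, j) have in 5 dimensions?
Γ^k_{ij} has n choices for the upper index and n(n+1)/2 independent symmetric lower index pairs.
Total = 5 × 5×6/2 = 5 × 15 = 75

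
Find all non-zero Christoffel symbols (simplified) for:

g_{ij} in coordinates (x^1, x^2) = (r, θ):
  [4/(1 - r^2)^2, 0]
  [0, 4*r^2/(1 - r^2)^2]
Using Γ^k_{ij} = (1/2) g^{km} (∂_i g_{mj} + ∂_j g_{mi} - ∂_m g_{ij}); the metric is diagonal, so only the m = k term contributes.
Non-zero symbols (using the symmetry Γ^k_{ij} = Γ^k_{ji}):
Γ^r_{r r} = (1/2) g^{rr} (∂_r g_{rr} + ∂_r g_{rr} - ∂_r g_{rr}) = (1/2)((1 - r^2)^2/4)((16*r/(1 - r^2)^3) + (16*r/(1 - r^2)^3) - (16*r/(1 - r^2)^3)) = 2*r/(1 - r^2)
Γ^r_{θ θ} = (1/2) g^{rr} (∂_θ g_{rθ} + ∂_θ g_{rθ} - ∂_r g_{θθ}) = (1/2)((1 - r^2)^2/4)((0) + (0) - (-8*(r^3 + r)/(r^2 - 1)^3)) = (r^3 + r)/(r^2 - 1)
Γ^θ_{r θ} = (1/2) g^{θθ} (∂_r g_{θθ} + ∂_θ g_{θr} - ∂_θ g_{rθ}) = (1/2)((1 - r^2)^2/(4*r^2))((-8*(r^3 + r)/(r^2 - 1)^3) + (0) - (0)) = (-r^2 - 1)/(r^3 - r)
All other Christoffel symbols are zero.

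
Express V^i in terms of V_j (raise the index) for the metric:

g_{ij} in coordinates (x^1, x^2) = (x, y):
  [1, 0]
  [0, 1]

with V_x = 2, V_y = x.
Inverse metric (diagonal): g^{xx} = 1, g^{yy} = 1
V^i = g^{ij} V_j:
V^x = (1)(2) + (0)(x) = 2
V^y = (0)(2) + (1)(x) = x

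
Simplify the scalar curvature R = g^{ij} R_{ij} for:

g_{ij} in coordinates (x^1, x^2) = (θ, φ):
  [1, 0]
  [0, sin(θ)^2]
Non-zero Christoffel symbols (Γ^k_{ij} = Γ^k_{ji}):
Γ^θ_{φ φ} = -sin(2*θ)/2
Γ^φ_{θ φ} = 1/tan(θ)
Ricci tensor (R_{ij} = R^k_{ikj}): R_{θθ} = 1, R_{θφ} = 0, R_{φφ} = sin(θ)^2
Inverse metric: g^{θθ} = 1, g^{φφ} = 1/sin(θ)^2
R = g^{ij} R_{ij} = (1)(1) + (1/sin(θ)^2)(sin(θ)^2) = 2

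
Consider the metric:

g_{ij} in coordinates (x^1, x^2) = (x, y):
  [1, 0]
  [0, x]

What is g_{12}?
With x^1 = x, x^2 = y, g_{12} = g_{xy} is the row-1, column-2 entry of the matrix.
g_{12} = 0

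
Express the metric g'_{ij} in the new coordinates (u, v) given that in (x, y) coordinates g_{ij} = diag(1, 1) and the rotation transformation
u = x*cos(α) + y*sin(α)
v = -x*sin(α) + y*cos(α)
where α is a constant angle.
Invert the transformation: x = u*cos(α) - v*sin(α), y = u*sin(α) + v*cos(α)
g'_{ij} = (∂x^k/∂x'^i)(∂x^l/∂x'^j) g_{kl}; with g_{kl} = δ_{kl} this is Σ_k (∂x^k/∂x'^i)(∂x^k/∂x'^j).
Jacobian: ∂x/∂u = cos(α), ∂x/∂v = -sin(α), ∂y/∂u = sin(α), ∂y/∂v = cos(α)
g'_{uu} = (cos(α))(cos(α)) + (sin(α))(sin(α)) = 1
g'_{uv} = (cos(α))(-sin(α)) + (sin(α))(cos(α)) = 0
g'_{vv} = (-sin(α))(-sin(α)) + (cos(α))(cos(α)) = 1
g'_{ij} = diag(1, 1)
The Euclidean metric is invariant under rotations.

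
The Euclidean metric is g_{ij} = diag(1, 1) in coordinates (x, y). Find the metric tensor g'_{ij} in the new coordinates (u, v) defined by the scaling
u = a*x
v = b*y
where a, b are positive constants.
Invert the transformation: x = u/a, y = v/b
g'_{ij} = (∂x^k/∂x'^i)(∂x^l/∂x'^j) g_{kl}; with g_{kl} = δ_{kl} this is Σ_k (∂x^k/∂x'^i)(∂x^k/∂x'^j).
Jacobian: ∂x/∂u = 1/a, ∂x/∂v = 0, ∂y/∂u = 0, ∂y/∂v = 1/b
g'_{uu} = (1/a)(1/a) + (0)(0) = 1/a^2
g'_{uv} = (1/a)(0) + (0)(1/b) = 0
g'_{vv} = (0)(0) + (1/b)(1/b) = 1/b^2
g'_{ij} = diag(1/a^2, 1/b^2)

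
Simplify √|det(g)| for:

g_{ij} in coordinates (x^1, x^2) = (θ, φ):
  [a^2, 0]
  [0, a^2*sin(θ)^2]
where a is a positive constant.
det(g) = a^4*sin(θ)^2
√|det(g)| = a^2*sin(θ) (taking 0 < θ < π so that |sin(θ)| = sin(θ))
Volume element: dV = a^2*sin(θ) dθ dφ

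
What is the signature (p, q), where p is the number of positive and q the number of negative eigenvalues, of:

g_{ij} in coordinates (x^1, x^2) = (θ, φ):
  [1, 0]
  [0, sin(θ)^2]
The metric is diagonal, so its eigenvalues are the diagonal entries: 1, sin(θ)^2 (at a generic point, where coordinate-dependent entries are positive).
2 positive, 0 negative.
(2, 0) - Riemannian (positive definite)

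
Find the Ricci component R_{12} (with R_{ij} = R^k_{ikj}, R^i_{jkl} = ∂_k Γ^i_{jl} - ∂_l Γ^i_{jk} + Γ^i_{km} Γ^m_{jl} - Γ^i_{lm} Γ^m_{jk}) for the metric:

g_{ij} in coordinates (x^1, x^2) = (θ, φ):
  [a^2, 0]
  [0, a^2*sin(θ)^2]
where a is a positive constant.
Non-zero Christoffel symbols (Γ^k_{ij} = Γ^k_{ji}):
Γ^θ_{φ φ} = -sin(2*θ)/2
Γ^φ_{θ φ} = 1/tan(θ)
R^θ_{θ θ φ} = 0 (a repeated index in an antisymmetric pair)
R^φ_{θ φ φ} = 0 (a repeated index in an antisymmetric pair)
R_{θφ} = R^θ_{θ θ φ} + R^φ_{θ φ φ} = (0) + (0) = 0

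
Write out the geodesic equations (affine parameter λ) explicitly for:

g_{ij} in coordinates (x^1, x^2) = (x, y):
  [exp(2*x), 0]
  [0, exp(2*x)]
Geodesic equation: d^2x^k/dλ^2 + Γ^k_{ij} (dx^i/dλ)(dx^j/dλ) = 0.
Non-zero Christoffel symbols:
Γ^x_{x x} = 1
Γ^x_{y y} = -1
Γ^y_{x y} = 1
Substituting (the symmetric pair Γ^k_{ij}, Γ^k_{ji} combines into a factor 2):
d^2x/dλ^2 + (dx/dλ)^2 - (dy/dλ)^2 = 0
d^2y/dλ^2 + 2 (dx/dλ)(dy/dλ) = 0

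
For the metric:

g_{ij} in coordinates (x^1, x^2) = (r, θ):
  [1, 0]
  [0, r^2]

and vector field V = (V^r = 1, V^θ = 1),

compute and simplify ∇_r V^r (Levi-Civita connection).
Non-zero Christoffel symbols:
Γ^r_{θ θ} = -r
Γ^θ_{r θ} = 1/r
∇_r V^r = ∂_r V^r + Γ^r_{r j} V^j
  = (0) + (0)(1) + (0)(1)
  = 0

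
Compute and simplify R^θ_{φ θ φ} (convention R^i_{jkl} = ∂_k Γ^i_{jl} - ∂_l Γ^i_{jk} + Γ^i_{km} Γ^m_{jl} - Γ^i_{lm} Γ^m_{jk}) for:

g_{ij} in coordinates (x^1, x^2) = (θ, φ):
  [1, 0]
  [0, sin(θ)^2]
Non-zero Christoffel symbols (Γ^k_{ij} = Γ^k_{ji}):
Γ^θ_{φ φ} = -sin(2*θ)/2
Γ^φ_{θ φ} = 1/tan(θ)
R^θ_{φ θ φ} = ∂_θ Γ^θ_{φ φ} - ∂_φ Γ^θ_{φ θ} + Γ^θ_{θ m} Γ^m_{φ φ} - Γ^θ_{φ m} Γ^m_{φ θ}
  = (-cos(2*θ)) - (0) + (0) - (-cos(θ)^2) = sin(θ)^2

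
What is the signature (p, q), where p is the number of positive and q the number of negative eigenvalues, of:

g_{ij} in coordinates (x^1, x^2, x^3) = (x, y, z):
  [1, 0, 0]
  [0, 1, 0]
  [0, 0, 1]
The metric is diagonal, so its eigenvalues are the diagonal entries: 1, 1, 1 (at a generic point, where coordinate-dependent entries are positive).
3 positive, 0 negative.
(3, 0) - Riemannian (positive definite)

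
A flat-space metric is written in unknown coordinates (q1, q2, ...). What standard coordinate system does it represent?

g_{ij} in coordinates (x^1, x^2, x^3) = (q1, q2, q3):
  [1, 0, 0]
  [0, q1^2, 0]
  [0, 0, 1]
The line element ds^2 = dq1^2 + q1^2 dq2^2 + dq3^2 is dr^2 + r^2 dθ^2 + dz^2 with q1 = r, q2 = θ, q3 = z.
cylindrical coordinates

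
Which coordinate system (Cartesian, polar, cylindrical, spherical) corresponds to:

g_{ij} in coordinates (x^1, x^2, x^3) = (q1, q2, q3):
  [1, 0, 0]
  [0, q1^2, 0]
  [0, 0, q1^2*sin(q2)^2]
The line element ds^2 = dq1^2 + q1^2 dq2^2 + q1^2 sin(q2)^2 dq3^2 is dr^2 + r^2 dθ^2 + r^2 sin(θ)^2 dφ^2 with q1 = r, q2 = θ, q3 = φ.
spherical coordinates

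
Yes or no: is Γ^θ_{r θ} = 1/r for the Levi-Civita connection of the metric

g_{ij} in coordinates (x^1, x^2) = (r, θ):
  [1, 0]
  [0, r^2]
Γ^θ_{r θ} = (1/2) g^{θθ} (∂_r g_{θθ} + ∂_θ g_{θr} - ∂_θ g_{rθ}) = (1/2)(1/r^2)((2*r) + (0) - (0)) = 1/r
This equals the proposed value 1/r.
Yes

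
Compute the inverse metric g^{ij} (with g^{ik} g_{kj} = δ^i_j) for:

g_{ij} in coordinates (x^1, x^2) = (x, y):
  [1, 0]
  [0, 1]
The metric is diagonal, so g^{ij} is diagonal with entries 1/g_{ii}: diag(1, 1).
g^{ij}:
  [1, 0]
  [0, 1]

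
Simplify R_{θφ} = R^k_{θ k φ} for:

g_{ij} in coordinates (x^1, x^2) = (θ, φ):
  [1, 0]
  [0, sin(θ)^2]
Non-zero Christoffel symbols (Γ^k_{ij} = Γ^k_{ji}):
Γ^θ_{φ φ} = -sin(2*θ)/2
Γ^φ_{θ φ} = 1/tan(θ)
R^θ_{θ θ φ} = 0 (a repeated index in an antisymmetric pair)
R^φ_{θ φ φ} = 0 (a repeated index in an antisymmetric pair)
R_{θφ} = R^θ_{θ θ φ} + R^φ_{θ φ φ} = (0) + (0) = 0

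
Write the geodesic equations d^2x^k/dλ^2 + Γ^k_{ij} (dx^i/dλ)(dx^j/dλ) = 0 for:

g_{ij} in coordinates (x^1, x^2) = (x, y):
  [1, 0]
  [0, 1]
Geodesic equation: d^2x^k/dλ^2 + Γ^k_{ij} (dx^i/dλ)(dx^j/dλ) = 0.
All Christoffel symbols vanish, so the geodesics are straight lines:
d^2x/dλ^2 = 0
d^2y/dλ^2 = 0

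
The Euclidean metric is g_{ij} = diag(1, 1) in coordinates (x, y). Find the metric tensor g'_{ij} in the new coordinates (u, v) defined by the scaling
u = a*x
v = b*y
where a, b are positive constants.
Invert the transformation: x = u/a, y = v/b
g'_{ij} = (∂x^k/∂x'^i)(∂x^l/∂x'^j) g_{kl}; with g_{kl} = δ_{kl} this is Σ_k (∂x^k/∂x'^i)(∂x^k/∂x'^j).
Jacobian: ∂x/∂u = 1/a, ∂x/∂v = 0, ∂y/∂u = 0, ∂y/∂v = 1/b
g'_{uu} = (1/a)(1/a) + (0)(0) = 1/a^2
g'_{uv} = (1/a)(0) + (0)(1/b) = 0
g'_{vv} = (0)(0) + (1/b)(1/b) = 1/b^2
g'_{ij} = diag(1/a^2, 1/b^2)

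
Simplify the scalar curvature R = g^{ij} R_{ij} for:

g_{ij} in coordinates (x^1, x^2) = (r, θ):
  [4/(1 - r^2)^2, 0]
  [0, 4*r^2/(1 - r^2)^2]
Non-zero Christoffel symbols (Γ^k_{ij} = Γ^k_{ji}):
Γ^r_{r r} = 2*r/(1 - r^2)
Γ^r_{θ θ} = (r^3 + r)/(r^2 - 1)
Γ^θ_{r θ} = (-r^2 - 1)/(r^3 - r)
Ricci tensor (R_{ij} = R^k_{ikj}): R_{rr} = -4/(r^2 - 1)^2, R_{rθ} = 0, R_{θθ} = -4*r^2/(r^2 - 1)^2
Inverse metric: g^{rr} = (1 - r^2)^2/4, g^{θθ} = (1 - r^2)^2/(4*r^2)
R = g^{ij} R_{ij} = ((1 - r^2)^2/4)(-4/(r^2 - 1)^2) + ((1 - r^2)^2/(4*r^2))(-4*r^2/(r^2 - 1)^2) = -2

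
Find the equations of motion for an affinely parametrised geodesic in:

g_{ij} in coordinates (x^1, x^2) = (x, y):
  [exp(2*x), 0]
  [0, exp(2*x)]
Geodesic equation: d^2x^k/dλ^2 + Γ^k_{ij} (dx^i/dλ)(dx^j/dλ) = 0.
Non-zero Christoffel symbols:
Γ^x_{x x} = 1
Γ^x_{y y} = -1
Γ^y_{x y} = 1
Substituting (the symmetric pair Γ^k_{ij}, Γ^k_{ji} combines into a factor 2):
d^2x/dλ^2 + (dx/dλ)^2 - (dy/dλ)^2 = 0
d^2y/dλ^2 + 2 (dx/dλ)(dy/dλ) = 0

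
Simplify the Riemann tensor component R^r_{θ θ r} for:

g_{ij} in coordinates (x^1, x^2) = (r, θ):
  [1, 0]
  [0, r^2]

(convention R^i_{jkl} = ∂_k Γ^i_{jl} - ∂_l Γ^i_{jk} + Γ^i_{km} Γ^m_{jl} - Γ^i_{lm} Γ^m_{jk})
Non-zero Christoffel symbols (Γ^k_{ij} = Γ^k_{ji}):
Γ^r_{θ θ} = -r
Γ^θ_{r θ} = 1/r
R^r_{θ θ r} = ∂_θ Γ^r_{θ r} - ∂_r Γ^r_{θ θ} + Γ^r_{θ m} Γ^m_{θ r} - Γ^r_{r m} Γ^m_{θ θ}
  = (0) - (-1) + (-1) - (0) = 0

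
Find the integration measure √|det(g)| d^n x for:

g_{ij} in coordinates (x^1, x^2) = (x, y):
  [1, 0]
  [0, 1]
det(g) = 1
√|det(g)| = 1
Volume element: dV = 1 dx dy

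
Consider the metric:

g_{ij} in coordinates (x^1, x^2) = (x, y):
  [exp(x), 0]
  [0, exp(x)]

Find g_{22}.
With x^1 = x, x^2 = y, g_{22} = g_{yy} is the row-2, column-2 entry of the matrix.
g_{22} = exp(x)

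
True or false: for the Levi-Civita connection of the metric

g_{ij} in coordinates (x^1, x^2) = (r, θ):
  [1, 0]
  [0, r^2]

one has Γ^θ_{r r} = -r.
Γ^θ_{r r} = (1/2) g^{θθ} (∂_r g_{θr} + ∂_r g_{θr} - ∂_θ g_{rr}) = (1/2)(1/r^2)((0) + (0) - (0)) = 0
This differs from the proposed value -r.
False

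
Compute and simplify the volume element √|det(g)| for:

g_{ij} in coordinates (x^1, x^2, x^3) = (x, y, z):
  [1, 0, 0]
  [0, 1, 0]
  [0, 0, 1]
det(g) = 1
√|det(g)| = 1
Volume element: dV = 1 dx dy dz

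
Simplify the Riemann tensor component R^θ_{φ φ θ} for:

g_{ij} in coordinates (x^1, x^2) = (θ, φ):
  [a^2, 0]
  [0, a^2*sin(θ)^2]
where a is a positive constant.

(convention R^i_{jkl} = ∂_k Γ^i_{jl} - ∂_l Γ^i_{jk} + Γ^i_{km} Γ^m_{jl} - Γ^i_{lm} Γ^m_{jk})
Non-zero Christoffel symbols (Γ^k_{ij} = Γ^k_{ji}):
Γ^θ_{φ φ} = -sin(2*θ)/2
Γ^φ_{θ φ} = 1/tan(θ)
R^θ_{φ φ θ} = ∂_φ Γ^θ_{φ θ} - ∂_θ Γ^θ_{φ φ} + Γ^θ_{φ m} Γ^m_{φ θ} - Γ^θ_{θ m} Γ^m_{φ φ}
  = (0) - (-cos(2*θ)) + (-cos(θ)^2) - (0) = -sin(θ)^2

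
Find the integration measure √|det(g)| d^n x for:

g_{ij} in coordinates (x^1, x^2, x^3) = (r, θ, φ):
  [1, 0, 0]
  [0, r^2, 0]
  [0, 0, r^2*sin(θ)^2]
det(g) = r^4*sin(θ)^2
√|det(g)| = r^2*sin(θ) (taking 0 < θ < π so that |sin(θ)| = sin(θ))
Volume element: dV = r^2*sin(θ) dr dθ dφ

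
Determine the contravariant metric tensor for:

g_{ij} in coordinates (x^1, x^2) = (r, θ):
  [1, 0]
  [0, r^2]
The metric is diagonal, so g^{ij} is diagonal with entries 1/g_{ii}: diag(1, 1/(r^2)).
g^{ij}:
  [1, 0]
  [0, 1/r^2]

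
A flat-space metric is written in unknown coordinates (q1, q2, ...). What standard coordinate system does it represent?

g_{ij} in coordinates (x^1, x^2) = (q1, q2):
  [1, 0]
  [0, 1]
All components are constant and the metric is the identity, i.e. orthonormal rectilinear coordinates.
Cartesian (2D) coordinates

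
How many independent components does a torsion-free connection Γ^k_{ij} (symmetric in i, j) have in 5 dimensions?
Γ^k_{ij} has n choices for the upper index and n(n+1)/2 independent symmetric lower index pairs.
Total = 5 × 5×6/2 = 5 × 15 = 75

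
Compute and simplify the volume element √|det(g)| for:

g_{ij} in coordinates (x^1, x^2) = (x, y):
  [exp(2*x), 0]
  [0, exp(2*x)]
det(g) = exp(4*x)
√|det(g)| = exp(2*x)
Volume element: dV = exp(2*x) dx dy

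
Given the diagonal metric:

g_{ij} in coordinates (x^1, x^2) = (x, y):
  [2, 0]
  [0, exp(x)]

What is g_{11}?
With x^1 = x, x^2 = y, g_{11} = g_{xx} is the row-1, column-1 entry of the matrix.
g_{11} = 2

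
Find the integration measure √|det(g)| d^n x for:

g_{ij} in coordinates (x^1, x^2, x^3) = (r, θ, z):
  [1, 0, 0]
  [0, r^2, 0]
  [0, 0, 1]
det(g) = r^2
√|det(g)| = r
Volume element: dV = r dr dθ dz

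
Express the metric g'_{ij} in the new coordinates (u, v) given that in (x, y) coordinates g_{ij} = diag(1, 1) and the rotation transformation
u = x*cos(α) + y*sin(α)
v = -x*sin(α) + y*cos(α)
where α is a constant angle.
Invert the transformation: x = u*cos(α) - v*sin(α), y = u*sin(α) + v*cos(α)
g'_{ij} = (∂x^k/∂x'^i)(∂x^l/∂x'^j) g_{kl}; with g_{kl} = δ_{kl} this is Σ_k (∂x^k/∂x'^i)(∂x^k/∂x'^j).
Jacobian: ∂x/∂u = cos(α), ∂x/∂v = -sin(α), ∂y/∂u = sin(α), ∂y/∂v = cos(α)
g'_{uu} = (cos(α))(cos(α)) + (sin(α))(sin(α)) = 1
g'_{uv} = (cos(α))(-sin(α)) + (sin(α))(cos(α)) = 0
g'_{vv} = (-sin(α))(-sin(α)) + (cos(α))(cos(α)) = 1
g'_{ij} = diag(1, 1)
The Euclidean metric is invariant under rotations.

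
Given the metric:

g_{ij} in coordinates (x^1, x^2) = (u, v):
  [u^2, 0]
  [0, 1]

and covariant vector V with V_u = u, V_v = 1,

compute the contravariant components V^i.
Inverse metric (diagonal): g^{uu} = 1/u^2, g^{vv} = 1
V^i = g^{ij} V_j:
V^u = (1/u^2)(u) + (0)(1) = 1/u
V^v = (0)(u) + (1)(1) = 1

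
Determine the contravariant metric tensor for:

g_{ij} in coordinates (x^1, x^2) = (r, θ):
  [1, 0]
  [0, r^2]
The metric is diagonal, so g^{ij} is diagonal with entries 1/g_{ii}: diag(1, 1/(r^2)).
g^{ij}:
  [1, 0]
  [0, 1/r^2]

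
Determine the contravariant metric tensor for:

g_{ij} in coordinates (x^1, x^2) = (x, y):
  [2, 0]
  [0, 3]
The metric is diagonal, so g^{ij} is diagonal with entries 1/g_{ii}: diag(1/2, 1/3).
g^{ij}:
  [1/2, 0]
  [0, 1/3]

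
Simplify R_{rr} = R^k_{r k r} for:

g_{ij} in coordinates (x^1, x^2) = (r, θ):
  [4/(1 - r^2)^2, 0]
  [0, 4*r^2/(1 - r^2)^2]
Non-zero Christoffel symbols (Γ^k_{ij} = Γ^k_{ji}):
Γ^r_{r r} = 2*r/(1 - r^2)
Γ^r_{θ θ} = (r^3 + r)/(r^2 - 1)
Γ^θ_{r θ} = (-r^2 - 1)/(r^3 - r)
R^r_{r r r} = 0 (a repeated index in an antisymmetric pair)
R^θ_{r θ r} = ∂_θ Γ^θ_{r r} - ∂_r Γ^θ_{r θ} + Γ^θ_{θ m} Γ^m_{r r} - Γ^θ_{r m} Γ^m_{r θ}
  = (0) - ((r^4 + 4*r^2 - 1)/(r^3 - r)^2) + (2*(r^2 + 1)/(r^2 - 1)^2) - ((r^2 + 1)^2/(r^3 - r)^2) = -4/(r^2 - 1)^2
R_{rr} = R^r_{r r r} + R^θ_{r θ r} = (0) + (-4/(r^2 - 1)^2) = -4/(r^2 - 1)^2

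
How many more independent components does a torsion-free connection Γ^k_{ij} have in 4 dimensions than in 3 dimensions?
Independent components in n dimensions: n × n(n+1)/2 = n^2(n+1)/2.
4D: 4 × 10 = 40
3D: 3 × 6 = 18
Difference = 40 - 18 = 22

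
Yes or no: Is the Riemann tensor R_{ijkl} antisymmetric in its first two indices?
R_{ijkl} = -R_{jikl} (follows from metric compatibility).
Yes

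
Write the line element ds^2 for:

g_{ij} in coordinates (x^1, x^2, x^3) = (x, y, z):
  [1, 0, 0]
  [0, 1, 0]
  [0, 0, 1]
ds^2 = g_{ij} dx^i dx^j; only the non-zero components contribute.
ds^2 = dx^2 + dy^2 + dz^2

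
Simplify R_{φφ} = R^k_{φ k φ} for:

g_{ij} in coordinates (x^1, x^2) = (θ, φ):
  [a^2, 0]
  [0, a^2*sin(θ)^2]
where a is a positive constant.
Non-zero Christoffel symbols (Γ^k_{ij} = Γ^k_{ji}):
Γ^θ_{φ φ} = -sin(2*θ)/2
Γ^φ_{θ φ} = 1/tan(θ)
R^θ_{φ θ φ} = ∂_θ Γ^θ_{φ φ} - ∂_φ Γ^θ_{φ θ} + Γ^θ_{θ m} Γ^m_{φ φ} - Γ^θ_{φ m} Γ^m_{φ θ}
  = (-cos(2*θ)) - (0) + (0) - (-cos(θ)^2) = sin(θ)^2
R^φ_{φ φ φ} = 0 (a repeated index in an antisymmetric pair)
R_{φφ} = R^θ_{φ θ φ} + R^φ_{φ φ φ} = (sin(θ)^2) + (0) = sin(θ)^2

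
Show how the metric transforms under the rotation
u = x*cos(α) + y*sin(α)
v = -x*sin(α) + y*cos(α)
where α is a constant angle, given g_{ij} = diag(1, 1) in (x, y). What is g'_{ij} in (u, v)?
Invert the transformation: x = u*cos(α) - v*sin(α), y = u*sin(α) + v*cos(α)
g'_{ij} = (∂x^k/∂x'^i)(∂x^l/∂x'^j) g_{kl}; with g_{kl} = δ_{kl} this is Σ_k (∂x^k/∂x'^i)(∂x^k/∂x'^j).
Jacobian: ∂x/∂u = cos(α), ∂x/∂v = -sin(α), ∂y/∂u = sin(α), ∂y/∂v = cos(α)
g'_{uu} = (cos(α))(cos(α)) + (sin(α))(sin(α)) = 1
g'_{uv} = (cos(α))(-sin(α)) + (sin(α))(cos(α)) = 0
g'_{vv} = (-sin(α))(-sin(α)) + (cos(α))(cos(α)) = 1
g'_{ij} = diag(1, 1)
The Euclidean metric is invariant under rotations.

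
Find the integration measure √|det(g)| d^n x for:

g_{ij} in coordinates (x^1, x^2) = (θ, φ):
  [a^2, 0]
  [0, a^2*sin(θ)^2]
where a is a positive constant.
det(g) = a^4*sin(θ)^2
√|det(g)| = a^2*sin(θ) (taking 0 < θ < π so that |sin(θ)| = sin(θ))
Volume element: dV = a^2*sin(θ) dθ dφ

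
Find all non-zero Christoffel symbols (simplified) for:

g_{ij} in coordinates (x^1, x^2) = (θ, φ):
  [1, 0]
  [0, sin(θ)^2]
Using Γ^k_{ij} = (1/2) g^{km} (∂_i g_{mj} + ∂_j g_{mi} - ∂_m g_{ij}); the metric is diagonal, so only the m = k term contributes.
Non-zero symbols (using the symmetry Γ^k_{ij} = Γ^k_{ji}):
Γ^θ_{φ φ} = (1/2) g^{θθ} (∂_φ g_{θφ} + ∂_φ g_{θφ} - ∂_θ g_{φφ}) = (1/2)(1)((0) + (0) - (sin(2*θ))) = -sin(2*θ)/2
Γ^φ_{θ φ} = (1/2) g^{φφ} (∂_θ g_{φφ} + ∂_φ g_{φθ} - ∂_φ g_{θφ}) = (1/2)(1/sin(θ)^2)((sin(2*θ)) + (0) - (0)) = 1/tan(θ)
All other Christoffel symbols are zero.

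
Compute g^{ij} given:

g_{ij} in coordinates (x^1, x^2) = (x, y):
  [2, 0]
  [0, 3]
The metric is diagonal, so g^{ij} is diagonal with entries 1/g_{ii}: diag(1/2, 1/3).
g^{ij}:
  [1/2, 0]
  [0, 1/3]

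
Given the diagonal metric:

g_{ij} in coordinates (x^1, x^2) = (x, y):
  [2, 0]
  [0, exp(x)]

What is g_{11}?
With x^1 = x, x^2 = y, g_{11} = g_{xx} is the row-1, column-1 entry of the matrix.
g_{11} = 2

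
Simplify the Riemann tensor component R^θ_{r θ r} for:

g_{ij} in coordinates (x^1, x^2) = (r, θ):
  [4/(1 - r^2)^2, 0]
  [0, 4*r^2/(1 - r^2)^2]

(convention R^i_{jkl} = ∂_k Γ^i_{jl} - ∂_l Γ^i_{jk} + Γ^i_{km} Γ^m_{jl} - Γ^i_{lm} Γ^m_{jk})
Non-zero Christoffel symbols (Γ^k_{ij} = Γ^k_{ji}):
Γ^r_{r r} = 2*r/(1 - r^2)
Γ^r_{θ θ} = (r^3 + r)/(r^2 - 1)
Γ^θ_{r θ} = (-r^2 - 1)/(r^3 - r)
R^θ_{r θ r} = ∂_θ Γ^θ_{r r} - ∂_r Γ^θ_{r θ} + Γ^θ_{θ m} Γ^m_{r r} - Γ^θ_{r m} Γ^m_{r θ}
  = (0) - ((r^4 + 4*r^2 - 1)/(r^3 - r)^2) + (2*(r^2 + 1)/(r^2 - 1)^2) - ((r^2 + 1)^2/(r^3 - r)^2) = -4/(r^2 - 1)^2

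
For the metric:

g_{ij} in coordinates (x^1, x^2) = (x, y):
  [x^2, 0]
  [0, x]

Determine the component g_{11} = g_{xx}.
With x^1 = x, x^2 = y, g_{11} = g_{xx} is the row-1, column-1 entry of the matrix.
g_{11} = x^2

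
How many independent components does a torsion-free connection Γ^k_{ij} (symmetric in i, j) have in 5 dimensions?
Γ^k_{ij} has n choices for the upper index and n(n+1)/2 independent symmetric lower index pairs.
Total = 5 × 5×6/2 = 5 × 15 = 75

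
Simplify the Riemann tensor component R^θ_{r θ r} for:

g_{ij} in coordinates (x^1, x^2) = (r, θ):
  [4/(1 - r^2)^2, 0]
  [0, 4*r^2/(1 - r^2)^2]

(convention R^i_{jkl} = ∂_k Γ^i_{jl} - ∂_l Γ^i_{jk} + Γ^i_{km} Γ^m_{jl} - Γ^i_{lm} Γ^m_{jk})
Non-zero Christoffel symbols (Γ^k_{ij} = Γ^k_{ji}):
Γ^r_{r r} = 2*r/(1 - r^2)
Γ^r_{θ θ} = (r^3 + r)/(r^2 - 1)
Γ^θ_{r θ} = (-r^2 - 1)/(r^3 - r)
R^θ_{r θ r} = ∂_θ Γ^θ_{r r} - ∂_r Γ^θ_{r θ} + Γ^θ_{θ m} Γ^m_{r r} - Γ^θ_{r m} Γ^m_{r θ}
  = (0) - ((r^4 + 4*r^2 - 1)/(r^3 - r)^2) + (2*(r^2 + 1)/(r^2 - 1)^2) - ((r^2 + 1)^2/(r^3 - r)^2) = -4/(r^2 - 1)^2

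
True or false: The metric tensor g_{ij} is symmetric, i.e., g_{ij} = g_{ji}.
By definition the metric is a symmetric bilinear form, g_{ij} = g_{ji}.
True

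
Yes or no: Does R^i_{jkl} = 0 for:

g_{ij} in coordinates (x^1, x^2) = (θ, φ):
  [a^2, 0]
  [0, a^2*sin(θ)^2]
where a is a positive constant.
Non-zero Christoffel symbols:
Γ^θ_{φ φ} = -sin(2*θ)/2
Γ^φ_{θ φ} = 1/tan(θ)
Ricci tensor: R_{θθ} = 1, R_{θφ} = 0, R_{φφ} = sin(θ)^2
The Ricci tensor is non-zero, so the Riemann tensor is non-zero: not flat.
No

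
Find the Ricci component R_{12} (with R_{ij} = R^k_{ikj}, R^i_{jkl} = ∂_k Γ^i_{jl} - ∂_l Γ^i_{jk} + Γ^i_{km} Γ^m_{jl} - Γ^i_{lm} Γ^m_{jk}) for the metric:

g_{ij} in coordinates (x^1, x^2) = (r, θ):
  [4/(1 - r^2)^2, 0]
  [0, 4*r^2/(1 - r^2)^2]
Non-zero Christoffel symbols (Γ^k_{ij} = Γ^k_{ji}):
Γ^r_{r r} = 2*r/(1 - r^2)
Γ^r_{θ θ} = (r^3 + r)/(r^2 - 1)
Γ^θ_{r θ} = (-r^2 - 1)/(r^3 - r)
R^r_{r r θ} = 0 (a repeated index in an antisymmetric pair)
R^θ_{r θ θ} = 0 (a repeated index in an antisymmetric pair)
R_{rθ} = R^r_{r r θ} + R^θ_{r θ θ} = (0) + (0) = 0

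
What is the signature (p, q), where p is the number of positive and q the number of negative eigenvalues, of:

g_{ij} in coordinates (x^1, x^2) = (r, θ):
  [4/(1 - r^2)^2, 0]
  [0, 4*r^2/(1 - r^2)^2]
The metric is diagonal, so its eigenvalues are the diagonal entries: 4/(1 - r^2)^2, 4*r^2/(1 - r^2)^2 (at a generic point, where coordinate-dependent entries are positive).
2 positive, 0 negative.
(2, 0) - Riemannian (positive definite)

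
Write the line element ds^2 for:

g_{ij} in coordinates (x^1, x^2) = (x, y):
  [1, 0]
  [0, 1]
ds^2 = g_{ij} dx^i dx^j; only the non-zero components contribute.
ds^2 = dx^2 + dy^2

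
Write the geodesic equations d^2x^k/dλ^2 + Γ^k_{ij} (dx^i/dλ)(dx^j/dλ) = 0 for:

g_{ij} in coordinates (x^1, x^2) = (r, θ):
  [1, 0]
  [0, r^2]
Geodesic equation: d^2x^k/dλ^2 + Γ^k_{ij} (dx^i/dλ)(dx^j/dλ) = 0.
Non-zero Christoffel symbols:
Γ^r_{θ θ} = -r
Γ^θ_{r θ} = 1/r
Substituting (the symmetric pair Γ^k_{ij}, Γ^k_{ji} combines into a factor 2):
d^2r/dλ^2 - r (dθ/dλ)^2 = 0
d^2θ/dλ^2 + (2/r) (dr/dλ)(dθ/dλ) = 0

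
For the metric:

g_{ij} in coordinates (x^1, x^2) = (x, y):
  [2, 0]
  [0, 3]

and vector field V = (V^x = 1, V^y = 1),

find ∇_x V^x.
All Christoffel symbols are zero.
∇_x V^x = ∂_x V^x + Γ^x_{x j} V^j
  = (0) + (0)(1) + (0)(1)
  = 0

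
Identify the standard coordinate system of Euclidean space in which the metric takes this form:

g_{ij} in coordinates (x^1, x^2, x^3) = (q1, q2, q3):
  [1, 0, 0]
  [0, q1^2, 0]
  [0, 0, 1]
The line element ds^2 = dq1^2 + q1^2 dq2^2 + dq3^2 is dr^2 + r^2 dθ^2 + dz^2 with q1 = r, q2 = θ, q3 = z.
cylindrical coordinates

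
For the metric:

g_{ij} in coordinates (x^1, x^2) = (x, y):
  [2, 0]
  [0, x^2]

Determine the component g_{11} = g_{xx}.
With x^1 = x, x^2 = y, g_{11} = g_{xx} is the row-1, column-1 entry of the matrix.
g_{11} = 2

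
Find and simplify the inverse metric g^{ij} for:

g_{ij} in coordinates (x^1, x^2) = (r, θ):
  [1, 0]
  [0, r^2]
The metric is diagonal, so g^{ij} is diagonal with entries 1/g_{ii}: diag(1, 1/(r^2)).
g^{ij}:
  [1, 0]
  [0, 1/r^2]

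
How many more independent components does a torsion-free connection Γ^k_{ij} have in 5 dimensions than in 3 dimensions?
Independent components in n dimensions: n × n(n+1)/2 = n^2(n+1)/2.
5D: 5 × 15 = 75
3D: 3 × 6 = 18
Difference = 75 - 18 = 57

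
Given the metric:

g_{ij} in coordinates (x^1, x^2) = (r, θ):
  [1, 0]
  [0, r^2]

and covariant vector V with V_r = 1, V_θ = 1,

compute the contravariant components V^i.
Inverse metric (diagonal): g^{rr} = 1, g^{θθ} = 1/r^2
V^i = g^{ij} V_j:
V^r = (1)(1) + (0)(1) = 1
V^θ = (0)(1) + (1/r^2)(1) = 1/r^2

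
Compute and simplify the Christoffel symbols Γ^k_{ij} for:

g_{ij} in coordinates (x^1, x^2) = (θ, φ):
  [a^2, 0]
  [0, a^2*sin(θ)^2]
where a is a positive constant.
Using Γ^k_{ij} = (1/2) g^{km} (∂_i g_{mj} + ∂_j g_{mi} - ∂_m g_{ij}); the metric is diagonal, so only the m = k term contributes.
Non-zero symbols (using the symmetry Γ^k_{ij} = Γ^k_{ji}):
Γ^θ_{φ φ} = (1/2) g^{θθ} (∂_φ g_{θφ} + ∂_φ g_{θφ} - ∂_θ g_{φφ}) = (1/2)(1/a^2)((0) + (0) - (a^2*sin(2*θ))) = -sin(2*θ)/2
Γ^φ_{θ φ} = (1/2) g^{φφ} (∂_θ g_{φφ} + ∂_φ g_{φθ} - ∂_φ g_{θφ}) = (1/2)(1/(a^2*sin(θ)^2))((a^2*sin(2*θ)) + (0) - (0)) = 1/tan(θ)
All other Christoffel symbols are zero.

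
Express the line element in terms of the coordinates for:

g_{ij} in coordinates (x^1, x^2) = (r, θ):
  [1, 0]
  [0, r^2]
ds^2 = g_{ij} dx^i dx^j; only the non-zero components contribute.
ds^2 = dr^2 + r^2 dθ^2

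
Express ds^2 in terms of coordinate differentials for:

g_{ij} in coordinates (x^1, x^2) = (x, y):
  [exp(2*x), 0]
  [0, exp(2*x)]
ds^2 = g_{ij} dx^i dx^j; only the non-zero components contribute.
ds^2 = exp(2*x) dx^2 + exp(2*x) dy^2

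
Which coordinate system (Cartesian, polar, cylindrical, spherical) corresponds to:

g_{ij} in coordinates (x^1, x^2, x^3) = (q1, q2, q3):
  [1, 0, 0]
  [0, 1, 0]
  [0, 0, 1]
All components are constant and the metric is the identity, i.e. orthonormal rectilinear coordinates.
Cartesian (3D) coordinates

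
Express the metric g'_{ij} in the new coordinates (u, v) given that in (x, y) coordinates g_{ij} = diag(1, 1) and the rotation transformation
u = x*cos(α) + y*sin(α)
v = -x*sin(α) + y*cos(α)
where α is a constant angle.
Invert the transformation: x = u*cos(α) - v*sin(α), y = u*sin(α) + v*cos(α)
g'_{ij} = (∂x^k/∂x'^i)(∂x^l/∂x'^j) g_{kl}; with g_{kl} = δ_{kl} this is Σ_k (∂x^k/∂x'^i)(∂x^k/∂x'^j).
Jacobian: ∂x/∂u = cos(α), ∂x/∂v = -sin(α), ∂y/∂u = sin(α), ∂y/∂v = cos(α)
g'_{uu} = (cos(α))(cos(α)) + (sin(α))(sin(α)) = 1
g'_{uv} = (cos(α))(-sin(α)) + (sin(α))(cos(α)) = 0
g'_{vv} = (-sin(α))(-sin(α)) + (cos(α))(cos(α)) = 1
g'_{ij} = diag(1, 1)
The Euclidean metric is invariant under rotations.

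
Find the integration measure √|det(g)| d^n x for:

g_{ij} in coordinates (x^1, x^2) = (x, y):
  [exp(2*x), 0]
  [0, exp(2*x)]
det(g) = exp(4*x)
√|det(g)| = exp(2*x)
Volume element: dV = exp(2*x) dx dy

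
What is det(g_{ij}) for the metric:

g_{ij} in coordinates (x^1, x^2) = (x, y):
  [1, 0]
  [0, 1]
For a 2×2 metric: det(g) = g_{11}·g_{22} - g_{12}·g_{21}
= (1)·(1) - (0)·(0)
= 1 - 0
det(g) = 1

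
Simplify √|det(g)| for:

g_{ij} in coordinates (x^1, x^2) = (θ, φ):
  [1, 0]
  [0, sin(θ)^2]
det(g) = sin(θ)^2
√|det(g)| = sin(θ) (taking 0 < θ < π so that |sin(θ)| = sin(θ))
Volume element: dV = sin(θ) dθ dφ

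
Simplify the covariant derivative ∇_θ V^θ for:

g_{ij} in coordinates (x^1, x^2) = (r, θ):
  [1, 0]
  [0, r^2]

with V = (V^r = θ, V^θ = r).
Non-zero Christoffel symbols:
Γ^r_{θ θ} = -r
Γ^θ_{r θ} = 1/r
∇_θ V^θ = ∂_θ V^θ + Γ^θ_{θ j} V^j
  = (0) + (1/r)(θ) + (0)(r)
  = θ/r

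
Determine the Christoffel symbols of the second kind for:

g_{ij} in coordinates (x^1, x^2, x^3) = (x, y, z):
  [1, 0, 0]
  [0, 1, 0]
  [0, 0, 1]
Using Γ^k_{ij} = (1/2) g^{km} (∂_i g_{mj} + ∂_j g_{mi} - ∂_m g_{ij}); the metric is diagonal, so only the m = k term contributes.
Every metric component is constant, so all ∂_m g_{ij} = 0 and every Christoffel symbol vanishes.
All Christoffel symbols are zero.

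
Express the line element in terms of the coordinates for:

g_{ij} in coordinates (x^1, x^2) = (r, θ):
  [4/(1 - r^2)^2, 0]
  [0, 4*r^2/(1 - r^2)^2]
ds^2 = g_{ij} dx^i dx^j; only the non-zero components contribute.
ds^2 = (4/(1 - r^2)^2) dr^2 + (4*r^2/(1 - r^2)^2) dθ^2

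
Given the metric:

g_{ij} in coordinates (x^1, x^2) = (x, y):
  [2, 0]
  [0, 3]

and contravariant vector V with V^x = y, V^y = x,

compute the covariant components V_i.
V_i = g_{ij} V^j:
V_x = (2)(y) + (0)(x) = 2*y
V_y = (0)(y) + (3)(x) = 3*x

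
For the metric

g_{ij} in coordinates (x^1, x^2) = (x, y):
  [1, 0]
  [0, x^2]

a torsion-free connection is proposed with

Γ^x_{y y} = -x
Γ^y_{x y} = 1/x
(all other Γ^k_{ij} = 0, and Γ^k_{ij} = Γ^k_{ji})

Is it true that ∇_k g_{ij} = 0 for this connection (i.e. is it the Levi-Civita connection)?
Using ∇_k g_{ij} = ∂_k g_{ij} - Γ^m_{ki} g_{mj} - Γ^m_{kj} g_{im}:
e.g. ∇_x g_{yy} = (2*x) - (x) - (x) = 0
Every component ∇_k g_{ij} vanishes: the connection is metric compatible.
Yes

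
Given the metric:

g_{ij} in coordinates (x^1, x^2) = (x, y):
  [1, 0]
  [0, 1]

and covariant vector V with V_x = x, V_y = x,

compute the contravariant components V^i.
Inverse metric (diagonal): g^{xx} = 1, g^{yy} = 1
V^i = g^{ij} V_j:
V^x = (1)(x) + (0)(x) = x
V^y = (0)(x) + (1)(x) = x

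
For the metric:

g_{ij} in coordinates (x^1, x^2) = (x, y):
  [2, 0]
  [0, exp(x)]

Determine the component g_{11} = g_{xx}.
With x^1 = x, x^2 = y, g_{11} = g_{xx} is the row-1, column-1 entry of the matrix.
g_{11} = 2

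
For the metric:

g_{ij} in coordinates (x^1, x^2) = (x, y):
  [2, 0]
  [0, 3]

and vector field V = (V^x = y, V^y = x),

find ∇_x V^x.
All Christoffel symbols are zero.
∇_x V^x = ∂_x V^x + Γ^x_{x j} V^j
  = (0) + (0)(y) + (0)(x)
  = 0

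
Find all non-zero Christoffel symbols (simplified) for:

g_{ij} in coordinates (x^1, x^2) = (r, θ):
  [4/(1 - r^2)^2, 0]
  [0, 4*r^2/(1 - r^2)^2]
Using Γ^k_{ij} = (1/2) g^{km} (∂_i g_{mj} + ∂_j g_{mi} - ∂_m g_{ij}); the metric is diagonal, so only the m = k term contributes.
Non-zero symbols (using the symmetry Γ^k_{ij} = Γ^k_{ji}):
Γ^r_{r r} = (1/2) g^{rr} (∂_r g_{rr} + ∂_r g_{rr} - ∂_r g_{rr}) = (1/2)((1 - r^2)^2/4)((16*r/(1 - r^2)^3) + (16*r/(1 - r^2)^3) - (16*r/(1 - r^2)^3)) = 2*r/(1 - r^2)
Γ^r_{θ θ} = (1/2) g^{rr} (∂_θ g_{rθ} + ∂_θ g_{rθ} - ∂_r g_{θθ}) = (1/2)((1 - r^2)^2/4)((0) + (0) - (-8*(r^3 + r)/(r^2 - 1)^3)) = (r^3 + r)/(r^2 - 1)
Γ^θ_{r θ} = (1/2) g^{θθ} (∂_r g_{θθ} + ∂_θ g_{θr} - ∂_θ g_{rθ}) = (1/2)((1 - r^2)^2/(4*r^2))((-8*(r^3 + r)/(r^2 - 1)^3) + (0) - (0)) = (-r^2 - 1)/(r^3 - r)
All other Christoffel symbols are zero.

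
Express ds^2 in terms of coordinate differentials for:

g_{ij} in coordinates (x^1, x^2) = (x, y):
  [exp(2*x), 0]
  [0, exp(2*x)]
ds^2 = g_{ij} dx^i dx^j; only the non-zero components contribute.
ds^2 = exp(2*x) dx^2 + exp(2*x) dy^2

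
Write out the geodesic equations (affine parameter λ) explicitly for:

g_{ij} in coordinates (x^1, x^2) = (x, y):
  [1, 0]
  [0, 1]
Geodesic equation: d^2x^k/dλ^2 + Γ^k_{ij} (dx^i/dλ)(dx^j/dλ) = 0.
All Christoffel symbols vanish, so the geodesics are straight lines:
d^2x/dλ^2 = 0
d^2y/dλ^2 = 0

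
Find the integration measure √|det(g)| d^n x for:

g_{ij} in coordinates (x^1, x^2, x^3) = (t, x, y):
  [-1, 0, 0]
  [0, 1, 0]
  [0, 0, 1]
det(g) = -1
√|det(g)| = 1
Volume element: dV = 1 dt dx dy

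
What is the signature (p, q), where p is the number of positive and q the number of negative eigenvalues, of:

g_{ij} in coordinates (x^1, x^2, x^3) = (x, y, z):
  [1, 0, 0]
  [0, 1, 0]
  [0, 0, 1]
The metric is diagonal, so its eigenvalues are the diagonal entries: 1, 1, 1 (at a generic point, where coordinate-dependent entries are positive).
3 positive, 0 negative.
(3, 0) - Riemannian (positive definite)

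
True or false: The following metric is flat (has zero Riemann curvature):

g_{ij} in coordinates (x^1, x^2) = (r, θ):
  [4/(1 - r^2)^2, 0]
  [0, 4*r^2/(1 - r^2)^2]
Non-zero Christoffel symbols:
Γ^r_{r r} = 2*r/(1 - r^2)
Γ^r_{θ θ} = (r^3 + r)/(r^2 - 1)
Γ^θ_{r θ} = (-r^2 - 1)/(r^3 - r)
Ricci tensor: R_{rr} = -4/(r^2 - 1)^2, R_{rθ} = 0, R_{θθ} = -4*r^2/(r^2 - 1)^2
The Ricci tensor is non-zero, so the Riemann tensor is non-zero: not flat.
False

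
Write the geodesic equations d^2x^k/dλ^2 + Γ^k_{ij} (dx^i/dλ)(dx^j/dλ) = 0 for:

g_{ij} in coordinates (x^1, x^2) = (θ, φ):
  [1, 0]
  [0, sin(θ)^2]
Geodesic equation: d^2x^k/dλ^2 + Γ^k_{ij} (dx^i/dλ)(dx^j/dλ) = 0.
Non-zero Christoffel symbols:
Γ^θ_{φ φ} = -sin(2*θ)/2
Γ^φ_{θ φ} = 1/tan(θ)
Substituting (the symmetric pair Γ^k_{ij}, Γ^k_{ji} combines into a factor 2):
d^2θ/dλ^2 - (sin(2*θ)/2) (dφ/dλ)^2 = 0
d^2φ/dλ^2 + (2/tan(θ)) (dθ/dλ)(dφ/dλ) = 0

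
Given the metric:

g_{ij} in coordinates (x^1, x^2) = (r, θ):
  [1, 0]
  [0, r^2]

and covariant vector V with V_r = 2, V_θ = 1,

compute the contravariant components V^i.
Inverse metric (diagonal): g^{rr} = 1, g^{θθ} = 1/r^2
V^i = g^{ij} V_j:
V^r = (1)(2) + (0)(1) = 2
V^θ = (0)(2) + (1/r^2)(1) = 1/r^2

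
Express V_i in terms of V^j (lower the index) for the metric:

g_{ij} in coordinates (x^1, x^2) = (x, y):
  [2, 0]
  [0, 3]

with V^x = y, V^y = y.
V_i = g_{ij} V^j:
V_x = (2)(y) + (0)(y) = 2*y
V_y = (0)(y) + (3)(y) = 3*y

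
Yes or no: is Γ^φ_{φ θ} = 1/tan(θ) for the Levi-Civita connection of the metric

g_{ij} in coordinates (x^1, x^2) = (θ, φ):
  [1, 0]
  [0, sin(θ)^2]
Γ^φ_{φ θ} = (1/2) g^{φφ} (∂_φ g_{φθ} + ∂_θ g_{φφ} - ∂_φ g_{φθ}) = (1/2)(1/sin(θ)^2)((0) + (sin(2*θ)) - (0)) = 1/tan(θ)
This equals the proposed value 1/tan(θ).
Yes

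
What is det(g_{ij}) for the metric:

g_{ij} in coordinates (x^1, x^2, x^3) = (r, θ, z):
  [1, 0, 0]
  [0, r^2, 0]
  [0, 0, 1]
Diagonal metric: det(g) = g_{11}·g_{22}·g_{33}
= (1)·(r^2)·(1)
det(g) = r^2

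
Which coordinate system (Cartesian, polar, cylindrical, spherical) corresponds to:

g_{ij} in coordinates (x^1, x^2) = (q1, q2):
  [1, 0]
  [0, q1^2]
The line element ds^2 = dq1^2 + q1^2 dq2^2 is dr^2 + r^2 dθ^2 with q1 = r, q2 = θ.
polar coordinates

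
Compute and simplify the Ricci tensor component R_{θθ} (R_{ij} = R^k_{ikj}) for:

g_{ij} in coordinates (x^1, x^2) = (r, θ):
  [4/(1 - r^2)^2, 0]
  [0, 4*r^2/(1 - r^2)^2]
Non-zero Christoffel symbols (Γ^k_{ij} = Γ^k_{ji}):
Γ^r_{r r} = 2*r/(1 - r^2)
Γ^r_{θ θ} = (r^3 + r)/(r^2 - 1)
Γ^θ_{r θ} = (-r^2 - 1)/(r^3 - r)
R^r_{θ r θ} = ∂_r Γ^r_{θ θ} - ∂_θ Γ^r_{θ r} + Γ^r_{r m} Γ^m_{θ θ} - Γ^r_{θ m} Γ^m_{θ r}
  = ((r^4 - 4*r^2 - 1)/(r^2 - 1)^2) - (0) + (-2*r^2*(r^2 + 1)/(r^2 - 1)^2) - (-(r^2 + 1)^2/(r^2 - 1)^2) = -4*r^2/(r^2 - 1)^2
R^θ_{θ θ θ} = 0 (a repeated index in an antisymmetric pair)
R_{θθ} = R^r_{θ r θ} + R^θ_{θ θ θ} = (-4*r^2/(r^2 - 1)^2) + (0) = -4*r^2/(r^2 - 1)^2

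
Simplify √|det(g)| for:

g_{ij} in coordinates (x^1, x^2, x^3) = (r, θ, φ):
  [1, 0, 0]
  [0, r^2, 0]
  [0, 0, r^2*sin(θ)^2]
det(g) = r^4*sin(θ)^2
√|det(g)| = r^2*sin(θ) (taking 0 < θ < π so that |sin(θ)| = sin(θ))
Volume element: dV = r^2*sin(θ) dr dθ dφ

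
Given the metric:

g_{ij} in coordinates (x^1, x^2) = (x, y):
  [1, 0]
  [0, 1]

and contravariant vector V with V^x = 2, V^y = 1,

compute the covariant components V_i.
V_i = g_{ij} V^j:
V_x = (1)(2) + (0)(1) = 2
V_y = (0)(2) + (1)(1) = 1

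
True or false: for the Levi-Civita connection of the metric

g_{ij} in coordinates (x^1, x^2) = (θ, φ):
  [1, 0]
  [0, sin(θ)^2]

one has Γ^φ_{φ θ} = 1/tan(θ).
Γ^φ_{φ θ} = (1/2) g^{φφ} (∂_φ g_{φθ} + ∂_θ g_{φφ} - ∂_φ g_{φθ}) = (1/2)(1/sin(θ)^2)((0) + (sin(2*θ)) - (0)) = 1/tan(θ)
This equals the proposed value 1/tan(θ).
True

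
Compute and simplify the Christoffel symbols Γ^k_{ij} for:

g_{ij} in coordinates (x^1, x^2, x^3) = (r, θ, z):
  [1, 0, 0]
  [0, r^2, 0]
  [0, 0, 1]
Using Γ^k_{ij} = (1/2) g^{km} (∂_i g_{mj} + ∂_j g_{mi} - ∂_m g_{ij}); the metric is diagonal, so only the m = k term contributes.
Non-zero symbols (using the symmetry Γ^k_{ij} = Γ^k_{ji}):
Γ^r_{θ θ} = (1/2) g^{rr} (∂_θ g_{rθ} + ∂_θ g_{rθ} - ∂_r g_{θθ}) = (1/2)(1)((0) + (0) - (2*r)) = -r
Γ^θ_{r θ} = (1/2) g^{θθ} (∂_r g_{θθ} + ∂_θ g_{θr} - ∂_θ g_{rθ}) = (1/2)(1/r^2)((2*r) + (0) - (0)) = 1/r
All other Christoffel symbols are zero.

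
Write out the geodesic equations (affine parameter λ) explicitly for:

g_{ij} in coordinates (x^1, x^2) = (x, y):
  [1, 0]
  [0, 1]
Geodesic equation: d^2x^k/dλ^2 + Γ^k_{ij} (dx^i/dλ)(dx^j/dλ) = 0.
All Christoffel symbols vanish, so the geodesics are straight lines:
d^2x/dλ^2 = 0
d^2y/dλ^2 = 0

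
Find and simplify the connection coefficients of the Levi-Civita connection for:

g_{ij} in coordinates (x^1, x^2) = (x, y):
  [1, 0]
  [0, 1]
Using Γ^k_{ij} = (1/2) g^{km} (∂_i g_{mj} + ∂_j g_{mi} - ∂_m g_{ij}); the metric is diagonal, so only the m = k term contributes.
Every metric component is constant, so all ∂_m g_{ij} = 0 and every Christoffel symbol vanishes.
All Christoffel symbols are zero.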